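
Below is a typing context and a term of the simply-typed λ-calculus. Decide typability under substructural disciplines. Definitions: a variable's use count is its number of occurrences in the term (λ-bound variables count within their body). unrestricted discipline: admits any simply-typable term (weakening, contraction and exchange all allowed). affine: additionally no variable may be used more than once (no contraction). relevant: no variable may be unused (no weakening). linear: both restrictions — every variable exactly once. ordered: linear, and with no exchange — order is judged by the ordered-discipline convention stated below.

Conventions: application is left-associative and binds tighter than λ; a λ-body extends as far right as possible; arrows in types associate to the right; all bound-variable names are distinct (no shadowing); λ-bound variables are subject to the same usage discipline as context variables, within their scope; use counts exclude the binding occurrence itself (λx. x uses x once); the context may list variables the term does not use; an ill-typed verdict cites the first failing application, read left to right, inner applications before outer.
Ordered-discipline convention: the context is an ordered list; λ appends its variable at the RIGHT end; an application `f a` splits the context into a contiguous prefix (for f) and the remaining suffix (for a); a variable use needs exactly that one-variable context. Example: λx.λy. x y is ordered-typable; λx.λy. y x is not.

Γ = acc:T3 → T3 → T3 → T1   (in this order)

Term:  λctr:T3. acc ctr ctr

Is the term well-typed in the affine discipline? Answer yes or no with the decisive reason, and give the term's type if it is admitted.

no — uses contraction: ctr ×2
counts: acc ×1; ctr (λ-bound) ×2
uses in reading order: acc, ctr, ctr
typing: the term checks, with type T3 → T3 → T1
per-discipline verdicts: ordered ✗; linear ✗; affine ✗; relevant ✓; unrestricted ✓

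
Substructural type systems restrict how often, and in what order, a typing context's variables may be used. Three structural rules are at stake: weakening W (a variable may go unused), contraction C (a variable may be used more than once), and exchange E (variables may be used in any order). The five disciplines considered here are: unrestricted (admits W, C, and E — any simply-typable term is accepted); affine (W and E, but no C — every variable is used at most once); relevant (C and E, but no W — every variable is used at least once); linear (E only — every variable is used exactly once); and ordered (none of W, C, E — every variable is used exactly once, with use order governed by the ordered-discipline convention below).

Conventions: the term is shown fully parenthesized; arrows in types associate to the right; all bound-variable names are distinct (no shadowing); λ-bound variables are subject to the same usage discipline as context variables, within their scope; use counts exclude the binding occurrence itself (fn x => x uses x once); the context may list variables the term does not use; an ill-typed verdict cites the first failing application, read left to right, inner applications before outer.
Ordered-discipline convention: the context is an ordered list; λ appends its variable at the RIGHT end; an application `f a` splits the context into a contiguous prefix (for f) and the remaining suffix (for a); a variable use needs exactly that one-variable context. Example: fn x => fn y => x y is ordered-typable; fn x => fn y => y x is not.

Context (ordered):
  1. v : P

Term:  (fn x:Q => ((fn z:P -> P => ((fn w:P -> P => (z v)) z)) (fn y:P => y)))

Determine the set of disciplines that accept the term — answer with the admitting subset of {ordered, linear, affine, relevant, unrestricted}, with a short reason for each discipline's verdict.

accepted by: unrestricted
use counts: v: 1×; x [bound]: 0×; z [bound]: 2×; w [bound]: 0×; y [bound]: 1×
use order (left to right): z, v, z, y
typing: well-typed — term : Q -> P
ordered ✗ (repeated use of z ×2; x, w left unused)
linear ✗ (repeated use of z ×2; x, w left unused)
affine ✗ (repeated use of z ×2)
relevant ✗ (x, w left unused)
unrestricted ✓ (typability at Q -> P is all that's needed)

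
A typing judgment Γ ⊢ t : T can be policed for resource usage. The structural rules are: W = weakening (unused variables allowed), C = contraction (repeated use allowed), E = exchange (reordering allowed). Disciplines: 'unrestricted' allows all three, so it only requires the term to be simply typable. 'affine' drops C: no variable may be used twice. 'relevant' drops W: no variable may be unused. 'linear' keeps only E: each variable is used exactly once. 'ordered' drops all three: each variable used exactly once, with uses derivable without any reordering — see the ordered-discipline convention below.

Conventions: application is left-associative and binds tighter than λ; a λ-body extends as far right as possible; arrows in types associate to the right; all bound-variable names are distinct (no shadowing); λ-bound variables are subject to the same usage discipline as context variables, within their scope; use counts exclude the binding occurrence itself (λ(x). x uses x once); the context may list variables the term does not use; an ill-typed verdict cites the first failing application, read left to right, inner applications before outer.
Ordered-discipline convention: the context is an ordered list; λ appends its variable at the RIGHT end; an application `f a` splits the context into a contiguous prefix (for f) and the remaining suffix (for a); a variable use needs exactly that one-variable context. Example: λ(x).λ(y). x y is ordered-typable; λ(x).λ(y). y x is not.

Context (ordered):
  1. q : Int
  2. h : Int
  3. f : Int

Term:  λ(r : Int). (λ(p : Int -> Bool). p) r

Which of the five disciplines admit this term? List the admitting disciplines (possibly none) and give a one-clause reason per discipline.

admitted by: none
usage: q=0, h=0, f=0, r (bound)=1, p (bound)=1
left-to-right use order: p, r
typing: ill-typed: an argument Int mismatches the expected Int -> Bool
ordered: ✗, fails simple typing
linear: ✗, a type mismatch blocks all five
affine: ✗, the type mismatch rejects it
relevant: ✗, not simply typable
unrestricted: ✗, fails simple typing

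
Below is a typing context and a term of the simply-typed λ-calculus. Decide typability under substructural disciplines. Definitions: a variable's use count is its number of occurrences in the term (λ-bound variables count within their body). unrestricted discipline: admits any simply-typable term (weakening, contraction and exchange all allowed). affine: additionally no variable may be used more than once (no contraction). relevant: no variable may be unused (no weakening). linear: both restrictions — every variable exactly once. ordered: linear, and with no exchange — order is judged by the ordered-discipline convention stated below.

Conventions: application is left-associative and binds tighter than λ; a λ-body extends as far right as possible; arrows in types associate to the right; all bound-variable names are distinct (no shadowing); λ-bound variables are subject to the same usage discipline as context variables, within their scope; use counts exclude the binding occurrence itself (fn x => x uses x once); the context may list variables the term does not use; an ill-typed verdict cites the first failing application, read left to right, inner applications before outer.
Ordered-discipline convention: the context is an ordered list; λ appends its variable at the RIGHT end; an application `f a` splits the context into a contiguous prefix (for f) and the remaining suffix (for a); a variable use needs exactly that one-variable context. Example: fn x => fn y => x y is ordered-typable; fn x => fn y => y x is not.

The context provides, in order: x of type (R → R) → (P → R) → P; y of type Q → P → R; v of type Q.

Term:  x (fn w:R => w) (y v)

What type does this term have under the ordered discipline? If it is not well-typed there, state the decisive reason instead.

term : P
usage: x ×1, y ×1, v ×1, w (bound) ×1
order of uses: x, w, y, v
typing: well-typed at P
across the five disciplines: ordered ✓; linear ✓; affine ✓; relevant ✓; unrestricted ✓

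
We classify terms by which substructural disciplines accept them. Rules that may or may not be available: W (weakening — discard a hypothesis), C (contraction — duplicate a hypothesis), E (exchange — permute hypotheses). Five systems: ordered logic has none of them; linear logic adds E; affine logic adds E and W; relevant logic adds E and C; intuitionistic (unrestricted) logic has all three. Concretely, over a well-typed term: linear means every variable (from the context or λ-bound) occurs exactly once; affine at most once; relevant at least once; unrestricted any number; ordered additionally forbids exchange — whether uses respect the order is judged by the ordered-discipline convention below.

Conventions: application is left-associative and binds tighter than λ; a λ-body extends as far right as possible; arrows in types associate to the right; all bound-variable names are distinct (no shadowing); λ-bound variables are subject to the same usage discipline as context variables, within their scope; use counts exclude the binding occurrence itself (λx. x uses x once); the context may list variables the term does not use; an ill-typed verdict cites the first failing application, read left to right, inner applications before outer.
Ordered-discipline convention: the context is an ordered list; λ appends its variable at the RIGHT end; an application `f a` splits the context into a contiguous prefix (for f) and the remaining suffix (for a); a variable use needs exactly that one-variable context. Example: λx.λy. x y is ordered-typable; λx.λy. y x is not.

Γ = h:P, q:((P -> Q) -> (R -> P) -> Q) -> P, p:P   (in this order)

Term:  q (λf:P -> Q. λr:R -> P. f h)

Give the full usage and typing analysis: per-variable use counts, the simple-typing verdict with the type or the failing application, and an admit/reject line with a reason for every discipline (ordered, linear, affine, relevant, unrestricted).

usage: h ×1, q ×1, p ×0, f (bound) ×1, r (bound) ×0
use order (left to right): q, f, h
typing: ✓ — P
ordered: ✗, p, r never used (weakening)
linear: ✗, p, r never used (weakening)
affine: ✓, no duplicate uses among h, q, p, f, r
relevant: ✗, p, r never used (weakening)
unrestricted: ✓, typability at P is all that's needed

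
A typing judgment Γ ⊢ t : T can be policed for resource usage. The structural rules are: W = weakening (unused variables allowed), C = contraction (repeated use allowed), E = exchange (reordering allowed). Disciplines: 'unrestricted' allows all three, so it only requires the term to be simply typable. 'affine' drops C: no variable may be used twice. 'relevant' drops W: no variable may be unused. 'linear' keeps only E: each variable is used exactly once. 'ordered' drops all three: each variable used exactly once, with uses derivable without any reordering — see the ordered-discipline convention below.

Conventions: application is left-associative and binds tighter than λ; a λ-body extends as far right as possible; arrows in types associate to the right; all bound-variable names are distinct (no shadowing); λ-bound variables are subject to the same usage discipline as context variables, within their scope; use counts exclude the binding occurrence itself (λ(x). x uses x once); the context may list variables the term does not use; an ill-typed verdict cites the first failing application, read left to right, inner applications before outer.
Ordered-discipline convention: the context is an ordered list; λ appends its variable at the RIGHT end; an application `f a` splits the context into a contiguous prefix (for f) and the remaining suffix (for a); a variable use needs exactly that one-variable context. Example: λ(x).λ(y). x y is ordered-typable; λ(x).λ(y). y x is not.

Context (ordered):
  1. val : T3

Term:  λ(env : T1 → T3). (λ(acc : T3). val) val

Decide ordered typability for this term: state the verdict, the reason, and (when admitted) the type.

no — needs contraction — val ×2; env, acc never used (weakening)
use counts: val: 2; env (bound): 0; acc (bound): 0
use order (left to right): val, val
typing: well-typed — term : (T1 → T3) → T3
per-discipline verdicts: ordered ✗ | linear ✗ | affine ✗ | relevant ✗ | unrestricted ✓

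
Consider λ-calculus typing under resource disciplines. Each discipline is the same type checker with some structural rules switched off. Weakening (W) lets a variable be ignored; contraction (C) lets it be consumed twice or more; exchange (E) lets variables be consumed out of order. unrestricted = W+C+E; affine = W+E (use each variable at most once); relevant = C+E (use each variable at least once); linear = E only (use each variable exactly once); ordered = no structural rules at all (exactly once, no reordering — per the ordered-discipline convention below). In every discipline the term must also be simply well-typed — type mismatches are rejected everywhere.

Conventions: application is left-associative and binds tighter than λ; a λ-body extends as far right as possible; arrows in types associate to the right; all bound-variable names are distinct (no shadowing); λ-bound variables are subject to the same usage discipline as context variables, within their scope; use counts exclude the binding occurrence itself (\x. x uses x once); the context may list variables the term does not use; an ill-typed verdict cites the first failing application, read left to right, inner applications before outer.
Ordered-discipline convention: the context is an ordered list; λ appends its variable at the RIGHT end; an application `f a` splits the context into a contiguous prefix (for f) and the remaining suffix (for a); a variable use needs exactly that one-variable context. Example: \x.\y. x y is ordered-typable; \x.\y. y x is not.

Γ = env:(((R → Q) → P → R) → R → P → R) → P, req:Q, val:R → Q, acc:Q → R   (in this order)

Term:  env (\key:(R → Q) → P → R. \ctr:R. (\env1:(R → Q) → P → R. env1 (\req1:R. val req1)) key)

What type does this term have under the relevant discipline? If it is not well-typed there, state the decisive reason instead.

not well-typed under relevant — needs weakening: req, acc, ctr unused
use counts: env: 1×; req: 0×; val: 1×; acc: 0×; key (bound): 1×; ctr (bound): 0×; env1 (bound): 1×; req1 (bound): 1×
order of uses: env, env1, val, req1, key
typing: well-typed at P
all disciplines: ordered ✗ · linear ✗ · affine ✓ · relevant ✗ · unrestricted ✓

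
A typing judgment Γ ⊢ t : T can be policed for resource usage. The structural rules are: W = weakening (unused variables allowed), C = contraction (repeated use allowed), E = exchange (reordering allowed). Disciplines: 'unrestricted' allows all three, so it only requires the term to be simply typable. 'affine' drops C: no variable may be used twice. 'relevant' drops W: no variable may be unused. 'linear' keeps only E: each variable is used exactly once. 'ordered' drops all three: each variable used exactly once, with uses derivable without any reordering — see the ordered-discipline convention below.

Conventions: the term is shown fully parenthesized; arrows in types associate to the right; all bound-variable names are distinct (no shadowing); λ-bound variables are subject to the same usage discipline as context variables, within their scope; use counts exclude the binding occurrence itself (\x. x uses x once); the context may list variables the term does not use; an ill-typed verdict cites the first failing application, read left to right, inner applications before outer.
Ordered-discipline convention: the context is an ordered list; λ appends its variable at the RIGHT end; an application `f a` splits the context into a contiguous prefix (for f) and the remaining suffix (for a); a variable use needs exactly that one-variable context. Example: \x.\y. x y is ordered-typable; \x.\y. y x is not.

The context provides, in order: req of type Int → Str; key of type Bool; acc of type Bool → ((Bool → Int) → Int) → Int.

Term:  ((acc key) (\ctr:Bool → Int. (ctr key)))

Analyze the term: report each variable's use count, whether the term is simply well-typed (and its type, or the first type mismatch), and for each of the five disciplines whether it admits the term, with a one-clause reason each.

use counts: req ×0; key ×2; acc ×1; ctr (λ-bound) ×1
left-to-right use order: acc, key, ctr, key
typing: well-typed — term : Int
ordered: ✗ — key ×2 used more than once (contraction); req never used (weakening)
linear: ✗ — key ×2 used more than once (contraction); req never used (weakening)
affine: ✗ — key ×2 used more than once (contraction)
relevant: ✗ — req never used (weakening)
unrestricted: ✓ — typability at Int is all that's needed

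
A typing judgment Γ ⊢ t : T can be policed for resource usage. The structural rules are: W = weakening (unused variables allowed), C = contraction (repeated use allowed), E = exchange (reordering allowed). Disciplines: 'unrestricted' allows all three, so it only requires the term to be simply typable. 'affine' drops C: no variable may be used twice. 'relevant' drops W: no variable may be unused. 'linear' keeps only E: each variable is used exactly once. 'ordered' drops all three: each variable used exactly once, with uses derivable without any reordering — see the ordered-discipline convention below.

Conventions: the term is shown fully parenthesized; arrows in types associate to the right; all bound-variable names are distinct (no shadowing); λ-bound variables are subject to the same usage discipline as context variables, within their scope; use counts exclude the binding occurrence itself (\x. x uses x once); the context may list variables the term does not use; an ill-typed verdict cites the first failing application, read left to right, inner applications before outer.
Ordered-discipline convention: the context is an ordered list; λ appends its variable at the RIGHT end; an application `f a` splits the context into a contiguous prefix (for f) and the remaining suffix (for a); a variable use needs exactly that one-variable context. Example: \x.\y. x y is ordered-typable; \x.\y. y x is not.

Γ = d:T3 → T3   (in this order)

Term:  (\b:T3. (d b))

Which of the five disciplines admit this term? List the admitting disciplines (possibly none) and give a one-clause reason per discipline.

accepted by: ordered, linear, affine, relevant, unrestricted
counts: d ×1; b [bound] ×1
order of uses: d, b
typing: well-typed at T3 → T3
ordered: ✓, d, b: once each, no exchange needed
linear: ✓, d, b: one use apiece
affine: ✓, none of d, b used more than once
relevant: ✓, d, b: all used, weakening unneeded
unrestricted: ✓, well-typed at T3 → T3; no restrictions here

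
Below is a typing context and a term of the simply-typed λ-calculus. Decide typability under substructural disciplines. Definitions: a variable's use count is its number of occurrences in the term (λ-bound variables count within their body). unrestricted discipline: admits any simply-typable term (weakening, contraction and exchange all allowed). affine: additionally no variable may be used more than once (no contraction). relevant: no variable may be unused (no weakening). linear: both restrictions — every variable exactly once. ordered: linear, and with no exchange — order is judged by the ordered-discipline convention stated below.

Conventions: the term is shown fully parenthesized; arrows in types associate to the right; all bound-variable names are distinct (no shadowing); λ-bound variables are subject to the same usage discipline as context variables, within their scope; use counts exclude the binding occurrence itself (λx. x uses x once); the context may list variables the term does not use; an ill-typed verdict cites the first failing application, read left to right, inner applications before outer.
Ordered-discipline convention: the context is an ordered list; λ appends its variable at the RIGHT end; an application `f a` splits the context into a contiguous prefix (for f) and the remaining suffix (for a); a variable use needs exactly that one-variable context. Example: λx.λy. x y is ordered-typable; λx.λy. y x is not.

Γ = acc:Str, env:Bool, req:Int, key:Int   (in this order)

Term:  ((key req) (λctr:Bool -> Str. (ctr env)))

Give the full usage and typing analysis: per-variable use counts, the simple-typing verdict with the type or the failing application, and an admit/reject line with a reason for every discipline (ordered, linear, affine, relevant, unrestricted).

usage: acc: 0; env: 1; req: 1; key: 1; ctr (λ-bound): 1
use order (left to right): key, req, ctr, env
typing: ill-typed: applying a non-function (Int)
ordered: ✗ — fails simple typing
linear: ✗ — a type mismatch blocks all five
affine: ✗ — the type mismatch rejects it
relevant: ✗ — not simply typable
unrestricted: ✗ — fails simple typing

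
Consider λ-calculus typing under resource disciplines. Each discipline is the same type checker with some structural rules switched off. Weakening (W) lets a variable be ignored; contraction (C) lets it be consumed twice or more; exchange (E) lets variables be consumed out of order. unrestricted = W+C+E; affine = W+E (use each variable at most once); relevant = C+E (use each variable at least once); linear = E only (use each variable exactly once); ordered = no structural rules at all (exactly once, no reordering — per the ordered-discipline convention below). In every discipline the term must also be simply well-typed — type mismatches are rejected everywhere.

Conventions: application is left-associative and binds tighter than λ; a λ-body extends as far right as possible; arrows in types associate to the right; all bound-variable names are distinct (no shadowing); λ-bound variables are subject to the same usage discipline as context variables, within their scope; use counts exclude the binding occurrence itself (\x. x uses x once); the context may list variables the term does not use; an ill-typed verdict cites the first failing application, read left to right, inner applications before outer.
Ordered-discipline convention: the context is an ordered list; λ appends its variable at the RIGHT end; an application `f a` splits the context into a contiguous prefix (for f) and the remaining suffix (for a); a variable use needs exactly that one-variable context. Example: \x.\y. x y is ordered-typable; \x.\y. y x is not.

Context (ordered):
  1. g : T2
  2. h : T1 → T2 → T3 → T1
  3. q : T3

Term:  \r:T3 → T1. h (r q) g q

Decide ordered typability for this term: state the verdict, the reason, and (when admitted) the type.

no — needs contraction — q ×2
usage: g=1; h=1; q=2; r [bound]=1
order of uses: h, r, q, g, q
typing: ✓ — (T3 → T1) → T1
across the five disciplines: ordered ✗ · linear ✗ · affine ✗ · relevant ✓ · unrestricted ✓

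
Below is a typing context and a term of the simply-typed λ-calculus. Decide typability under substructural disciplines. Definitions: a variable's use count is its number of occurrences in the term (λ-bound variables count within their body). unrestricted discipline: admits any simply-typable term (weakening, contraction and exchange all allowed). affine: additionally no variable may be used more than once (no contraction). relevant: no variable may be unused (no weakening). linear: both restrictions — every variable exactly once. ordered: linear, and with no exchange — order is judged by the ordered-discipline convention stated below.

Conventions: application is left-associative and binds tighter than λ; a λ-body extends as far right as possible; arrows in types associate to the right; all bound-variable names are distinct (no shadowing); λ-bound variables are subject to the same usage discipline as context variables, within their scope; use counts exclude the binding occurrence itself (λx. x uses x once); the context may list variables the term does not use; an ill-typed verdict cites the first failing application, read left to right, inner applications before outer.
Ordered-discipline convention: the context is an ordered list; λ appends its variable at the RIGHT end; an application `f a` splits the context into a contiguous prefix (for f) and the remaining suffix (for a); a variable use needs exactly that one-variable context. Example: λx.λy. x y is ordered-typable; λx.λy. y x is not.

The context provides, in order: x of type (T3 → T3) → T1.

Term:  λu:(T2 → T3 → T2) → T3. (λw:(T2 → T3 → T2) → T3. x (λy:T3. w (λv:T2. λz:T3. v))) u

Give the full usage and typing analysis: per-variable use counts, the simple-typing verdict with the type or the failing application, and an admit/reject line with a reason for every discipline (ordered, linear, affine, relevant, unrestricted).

counts: x ×1, u (λ-bound) ×1, w (λ-bound) ×1, y (λ-bound) ×0, v (λ-bound) ×1, z (λ-bound) ×0
uses in reading order: x, w, v, u
typing: well-typed at ((T2 → T3 → T2) → T3) → T1
ordered: ✗ — y, z left unused
linear: ✗ — y, z left unused
affine: ✓ — no duplicate uses among x, u, w, y, v, z
relevant: ✗ — y, z left unused
unrestricted: ✓ — well-typed at ((T2 → T3 → T2) → T3) → T1; no restrictions here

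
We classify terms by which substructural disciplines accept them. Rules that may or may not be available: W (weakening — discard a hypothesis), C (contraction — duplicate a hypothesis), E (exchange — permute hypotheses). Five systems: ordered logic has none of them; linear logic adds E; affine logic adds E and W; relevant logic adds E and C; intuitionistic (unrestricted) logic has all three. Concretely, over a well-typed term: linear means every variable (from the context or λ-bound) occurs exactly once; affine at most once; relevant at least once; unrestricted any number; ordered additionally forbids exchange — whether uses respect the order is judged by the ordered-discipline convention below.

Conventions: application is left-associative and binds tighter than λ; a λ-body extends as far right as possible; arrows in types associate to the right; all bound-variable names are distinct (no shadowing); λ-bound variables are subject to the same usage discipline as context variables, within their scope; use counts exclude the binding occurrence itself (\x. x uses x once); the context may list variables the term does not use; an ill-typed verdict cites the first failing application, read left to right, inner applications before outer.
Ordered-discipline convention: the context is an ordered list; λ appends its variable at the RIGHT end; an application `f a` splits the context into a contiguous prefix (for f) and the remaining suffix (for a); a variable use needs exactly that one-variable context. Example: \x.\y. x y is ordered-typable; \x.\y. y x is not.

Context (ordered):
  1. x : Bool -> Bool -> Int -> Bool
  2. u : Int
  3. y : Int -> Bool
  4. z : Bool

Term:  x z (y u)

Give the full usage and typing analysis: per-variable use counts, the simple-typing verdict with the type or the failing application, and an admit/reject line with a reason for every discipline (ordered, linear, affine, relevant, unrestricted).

use counts: x ×1; u ×1; y ×1; z ×1
uses in reading order: x, z, y, u
typing: well-typed — term : Int -> Bool
ordered: ✗ — no ordered split (uses run x, z, y, u)
linear: ✓ — single use per variable (x, u, y, z)
affine: ✓ — at most one use each (x, u, y, z)
relevant: ✓ — none of x, u, y, z goes unused
unrestricted: ✓ — typability at Int -> Bool is all that's needed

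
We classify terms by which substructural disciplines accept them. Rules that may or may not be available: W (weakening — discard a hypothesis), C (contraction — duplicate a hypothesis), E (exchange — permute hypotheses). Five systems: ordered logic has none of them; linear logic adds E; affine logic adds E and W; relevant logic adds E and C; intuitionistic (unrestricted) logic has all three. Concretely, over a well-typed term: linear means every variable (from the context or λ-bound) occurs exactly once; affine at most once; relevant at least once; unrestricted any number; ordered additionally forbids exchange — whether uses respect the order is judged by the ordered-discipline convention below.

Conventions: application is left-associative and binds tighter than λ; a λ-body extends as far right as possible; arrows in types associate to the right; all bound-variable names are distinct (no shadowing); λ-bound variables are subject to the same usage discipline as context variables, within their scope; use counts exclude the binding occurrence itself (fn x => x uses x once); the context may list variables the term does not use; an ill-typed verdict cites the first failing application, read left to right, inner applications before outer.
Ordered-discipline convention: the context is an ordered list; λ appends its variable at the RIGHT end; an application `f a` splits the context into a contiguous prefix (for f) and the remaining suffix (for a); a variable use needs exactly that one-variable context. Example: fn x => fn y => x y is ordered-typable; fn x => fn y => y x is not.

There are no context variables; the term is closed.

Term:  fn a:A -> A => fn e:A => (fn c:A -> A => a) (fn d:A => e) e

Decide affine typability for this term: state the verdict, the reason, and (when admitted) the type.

no — needs contraction — e ×2
usage: a [bound] ×1; e [bound] ×2; c [bound] ×0; d [bound] ×0
order of uses: a, e, e
typing: ✓ — (A -> A) -> A -> A
across the five disciplines: ordered ✗, linear ✗, affine ✗, relevant ✗, unrestricted ✓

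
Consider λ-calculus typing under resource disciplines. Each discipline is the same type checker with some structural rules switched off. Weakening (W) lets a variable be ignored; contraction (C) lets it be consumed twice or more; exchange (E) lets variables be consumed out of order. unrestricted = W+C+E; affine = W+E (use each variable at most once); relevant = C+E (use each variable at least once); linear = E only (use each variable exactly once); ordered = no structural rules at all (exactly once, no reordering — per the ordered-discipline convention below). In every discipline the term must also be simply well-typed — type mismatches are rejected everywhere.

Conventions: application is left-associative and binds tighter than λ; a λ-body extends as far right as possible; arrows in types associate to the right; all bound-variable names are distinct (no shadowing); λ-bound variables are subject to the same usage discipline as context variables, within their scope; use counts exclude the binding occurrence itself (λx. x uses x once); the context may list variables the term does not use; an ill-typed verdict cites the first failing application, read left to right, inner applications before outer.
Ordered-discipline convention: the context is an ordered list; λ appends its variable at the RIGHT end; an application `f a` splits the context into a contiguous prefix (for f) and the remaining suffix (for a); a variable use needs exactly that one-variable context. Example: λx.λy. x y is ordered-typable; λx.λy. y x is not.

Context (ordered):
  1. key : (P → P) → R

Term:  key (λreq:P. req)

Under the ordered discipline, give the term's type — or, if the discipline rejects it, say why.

term : R
counts: key=1; req (λ-bound)=1
use order (left to right): key, req
typing: well-typed at R
all disciplines: ordered ✓ | linear ✓ | affine ✓ | relevant ✓ | unrestricted ✓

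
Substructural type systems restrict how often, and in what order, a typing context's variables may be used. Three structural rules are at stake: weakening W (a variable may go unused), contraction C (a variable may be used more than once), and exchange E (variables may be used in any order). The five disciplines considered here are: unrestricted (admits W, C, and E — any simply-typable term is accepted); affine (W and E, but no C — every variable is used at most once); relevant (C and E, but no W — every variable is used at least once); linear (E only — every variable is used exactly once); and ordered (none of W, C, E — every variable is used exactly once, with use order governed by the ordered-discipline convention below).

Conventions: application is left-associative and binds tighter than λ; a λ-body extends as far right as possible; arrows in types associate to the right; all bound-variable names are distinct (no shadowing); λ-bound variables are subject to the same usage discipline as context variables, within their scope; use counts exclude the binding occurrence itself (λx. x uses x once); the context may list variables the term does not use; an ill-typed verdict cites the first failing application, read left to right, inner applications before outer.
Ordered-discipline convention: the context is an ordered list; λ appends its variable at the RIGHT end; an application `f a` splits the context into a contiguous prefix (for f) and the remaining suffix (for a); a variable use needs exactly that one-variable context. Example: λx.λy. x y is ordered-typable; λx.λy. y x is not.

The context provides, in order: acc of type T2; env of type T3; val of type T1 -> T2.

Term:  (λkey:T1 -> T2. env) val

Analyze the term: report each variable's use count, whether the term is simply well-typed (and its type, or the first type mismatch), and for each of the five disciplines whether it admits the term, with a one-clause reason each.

variable uses: acc: 0×; env: 1×; val: 1×; key [bound]: 0×
use order (left to right): env, val
typing: well-typed — term : T3
ordered ✗ (acc, key left unused)
linear ✗ (acc, key left unused)
affine ✓ (at most one use each (acc, env, val, key))
relevant ✗ (acc, key left unused)
unrestricted ✓ (typability at T3 is all that's needed)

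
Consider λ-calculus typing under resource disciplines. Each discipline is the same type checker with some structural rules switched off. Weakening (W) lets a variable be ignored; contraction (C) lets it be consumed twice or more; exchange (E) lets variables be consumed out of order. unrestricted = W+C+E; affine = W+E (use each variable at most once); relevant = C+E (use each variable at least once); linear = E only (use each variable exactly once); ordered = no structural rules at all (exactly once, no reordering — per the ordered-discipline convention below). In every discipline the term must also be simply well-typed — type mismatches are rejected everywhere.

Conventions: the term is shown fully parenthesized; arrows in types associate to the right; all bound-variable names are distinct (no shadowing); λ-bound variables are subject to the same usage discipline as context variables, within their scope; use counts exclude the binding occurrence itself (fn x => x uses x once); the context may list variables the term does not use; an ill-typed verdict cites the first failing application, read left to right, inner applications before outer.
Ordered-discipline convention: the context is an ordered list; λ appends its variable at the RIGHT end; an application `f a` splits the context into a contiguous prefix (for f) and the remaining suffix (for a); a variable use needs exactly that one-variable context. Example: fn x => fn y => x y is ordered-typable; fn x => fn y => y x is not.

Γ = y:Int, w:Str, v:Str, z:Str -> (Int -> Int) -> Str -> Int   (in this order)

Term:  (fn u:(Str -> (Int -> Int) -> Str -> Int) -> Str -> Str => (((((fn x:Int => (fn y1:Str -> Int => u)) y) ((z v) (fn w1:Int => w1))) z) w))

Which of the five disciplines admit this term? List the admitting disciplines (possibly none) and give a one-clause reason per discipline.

admitted in: unrestricted
variable uses: y ×1, w ×1, v ×1, z ×2, u [bound] ×1, x [bound] ×0, y1 [bound] ×0, w1 [bound] ×1
left-to-right use order: u, y, z, v, w1, z, w
typing: ✓ — ((Str -> (Int -> Int) -> Str -> Int) -> Str -> Str) -> Str
ordered: ✗, z ×2 used more than once (contraction); x, y1 left unused
linear: ✗, z ×2 used more than once (contraction); x, y1 left unused
affine: ✗, z ×2 used more than once (contraction)
relevant: ✗, x, y1 left unused
unrestricted: ✓, well-typed at ((Str -> (Int -> Int) -> Str -> Int) -> Str -> Str) -> Str; no restrictions here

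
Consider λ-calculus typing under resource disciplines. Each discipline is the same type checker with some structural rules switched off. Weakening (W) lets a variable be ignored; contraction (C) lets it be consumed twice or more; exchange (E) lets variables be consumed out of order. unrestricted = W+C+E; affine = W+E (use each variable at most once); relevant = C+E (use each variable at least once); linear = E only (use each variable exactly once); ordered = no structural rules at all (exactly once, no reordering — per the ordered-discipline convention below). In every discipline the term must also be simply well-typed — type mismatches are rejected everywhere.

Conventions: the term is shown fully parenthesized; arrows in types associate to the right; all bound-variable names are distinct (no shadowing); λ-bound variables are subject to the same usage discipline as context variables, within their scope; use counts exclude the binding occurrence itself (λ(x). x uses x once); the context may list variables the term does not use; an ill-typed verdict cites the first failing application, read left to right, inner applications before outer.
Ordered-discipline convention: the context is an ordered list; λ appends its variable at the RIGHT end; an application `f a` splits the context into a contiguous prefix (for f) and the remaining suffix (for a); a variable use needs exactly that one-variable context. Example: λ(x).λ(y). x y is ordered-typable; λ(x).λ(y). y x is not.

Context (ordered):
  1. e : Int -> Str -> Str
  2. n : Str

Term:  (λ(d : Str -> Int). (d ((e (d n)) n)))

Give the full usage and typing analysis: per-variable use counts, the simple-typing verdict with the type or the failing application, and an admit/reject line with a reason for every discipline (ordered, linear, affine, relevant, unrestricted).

variable uses: e=1; n=2; d (λ-bound)=2
order of uses: d, e, d, n, n
typing: well-typed — term : (Str -> Int) -> Int
ordered ✗ (repeated use of n ×2, d ×2)
linear ✗ (repeated use of n ×2, d ×2)
affine ✗ (repeated use of n ×2, d ×2)
relevant ✓ (none of e, n, d goes unused)
unrestricted ✓ (simply typable at (Str -> Int) -> Int; W, C, E all held)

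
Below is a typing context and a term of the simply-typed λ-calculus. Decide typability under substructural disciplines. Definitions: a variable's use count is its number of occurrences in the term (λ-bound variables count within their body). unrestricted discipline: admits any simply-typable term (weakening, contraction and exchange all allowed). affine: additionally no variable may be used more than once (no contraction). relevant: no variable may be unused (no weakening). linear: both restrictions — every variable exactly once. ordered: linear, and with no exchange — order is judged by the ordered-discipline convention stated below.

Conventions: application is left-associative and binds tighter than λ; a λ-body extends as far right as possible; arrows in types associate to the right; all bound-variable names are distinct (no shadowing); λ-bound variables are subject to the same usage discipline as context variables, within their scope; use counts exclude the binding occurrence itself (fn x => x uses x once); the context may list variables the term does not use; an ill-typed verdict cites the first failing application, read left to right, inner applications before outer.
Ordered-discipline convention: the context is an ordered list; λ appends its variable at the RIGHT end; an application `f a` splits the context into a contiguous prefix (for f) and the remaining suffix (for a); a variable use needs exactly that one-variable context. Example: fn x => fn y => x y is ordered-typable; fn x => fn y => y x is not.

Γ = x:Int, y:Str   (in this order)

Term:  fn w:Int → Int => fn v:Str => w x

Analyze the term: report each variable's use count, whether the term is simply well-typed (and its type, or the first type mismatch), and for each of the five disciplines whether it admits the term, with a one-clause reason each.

use counts: x: 1; y: 0; w (λ-bound): 1; v (λ-bound): 0
uses in reading order: w, x
typing: well-typed at (Int → Int) → Str → Int
ordered ✗ (y, v left unused)
linear ✗ (y, v left unused)
affine ✓ (x, y, w, v: no repeats, contraction unneeded)
relevant ✗ (y, v left unused)
unrestricted ✓ (typability at (Int → Int) → Str → Int is all that's needed)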